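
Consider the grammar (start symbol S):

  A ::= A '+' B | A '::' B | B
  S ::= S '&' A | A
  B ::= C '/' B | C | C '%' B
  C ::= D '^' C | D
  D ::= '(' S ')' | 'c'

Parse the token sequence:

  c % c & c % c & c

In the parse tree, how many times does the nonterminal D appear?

5

[S [S [S [A [B [C [D c]] % [B [C [D c]]]]]] & [A [B [C [D c]] % [B [C [D c]]]]]] & [A [B [C [D c]]]]]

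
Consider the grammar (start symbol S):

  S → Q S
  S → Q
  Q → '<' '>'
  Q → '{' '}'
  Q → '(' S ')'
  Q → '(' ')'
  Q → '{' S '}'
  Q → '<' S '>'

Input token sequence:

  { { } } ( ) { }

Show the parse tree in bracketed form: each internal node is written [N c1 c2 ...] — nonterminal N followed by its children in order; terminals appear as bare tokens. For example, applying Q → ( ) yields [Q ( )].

S
Q S
{ S } S
{ Q } S
{ { } } S
{ { } } Q S
{ { } } ( ) S
{ { } } ( ) Q
{ { } } ( ) { }

[S [Q { [S [Q { }]] }] [S [Q ( )] [S [Q { }]]]]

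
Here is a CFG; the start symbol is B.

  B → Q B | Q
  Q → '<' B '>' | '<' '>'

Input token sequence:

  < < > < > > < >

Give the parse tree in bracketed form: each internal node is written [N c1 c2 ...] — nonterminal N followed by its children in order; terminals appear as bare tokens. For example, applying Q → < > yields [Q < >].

B
Q B
< B > B
< Q B > B
< < > B > B
< < > Q > B
< < > < > > B
< < > < > > Q
< < > < > > < >

[B [Q < [B [Q < >] [B [Q < >]]] >] [B [Q < >]]]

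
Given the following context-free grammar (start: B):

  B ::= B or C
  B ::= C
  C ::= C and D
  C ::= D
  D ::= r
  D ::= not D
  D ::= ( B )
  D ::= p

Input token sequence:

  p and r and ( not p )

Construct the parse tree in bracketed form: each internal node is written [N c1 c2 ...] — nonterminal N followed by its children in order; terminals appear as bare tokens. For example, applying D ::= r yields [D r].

[B [C [C [C [D p]] and [D r]] and [D ( [B [C [D not [D p]]]] )]]]

B
C
C and D
C and D and D
D and D and D
p and D and D
p and r and D
p and r and ( B )
p and r and ( C )
p and r and ( D )
p and r and ( not D )
p and r and ( not p )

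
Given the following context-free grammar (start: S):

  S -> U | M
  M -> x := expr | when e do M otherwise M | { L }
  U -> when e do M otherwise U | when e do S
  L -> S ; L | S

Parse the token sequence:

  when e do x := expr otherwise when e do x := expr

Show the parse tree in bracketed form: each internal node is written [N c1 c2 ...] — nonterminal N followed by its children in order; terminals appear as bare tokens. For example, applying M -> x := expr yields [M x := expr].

[S [U when e do [M x := expr] otherwise [U when e do [S [M x := expr]]]]]

S
U
when e do M otherwise U
when e do x := expr otherwise U
when e do x := expr otherwise when e do S
when e do x := expr otherwise when e do M
when e do x := expr otherwise when e do x := expr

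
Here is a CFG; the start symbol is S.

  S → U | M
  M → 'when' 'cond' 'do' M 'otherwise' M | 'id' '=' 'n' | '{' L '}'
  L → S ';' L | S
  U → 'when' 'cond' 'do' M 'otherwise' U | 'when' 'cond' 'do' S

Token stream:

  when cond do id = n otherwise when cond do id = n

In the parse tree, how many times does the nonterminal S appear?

2

[S [U when cond do [M id = n] otherwise [U when cond do [S [M id = n]]]]]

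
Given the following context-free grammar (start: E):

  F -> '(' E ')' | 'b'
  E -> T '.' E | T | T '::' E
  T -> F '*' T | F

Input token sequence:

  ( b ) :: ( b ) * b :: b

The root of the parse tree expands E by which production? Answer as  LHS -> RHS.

[E [T [F ( [E [T [F b]]] )]] :: [E [T [F ( [E [T [F b]]] )] * [T [F b]]] :: [E [T [F b]]]]]

E -> T '::' E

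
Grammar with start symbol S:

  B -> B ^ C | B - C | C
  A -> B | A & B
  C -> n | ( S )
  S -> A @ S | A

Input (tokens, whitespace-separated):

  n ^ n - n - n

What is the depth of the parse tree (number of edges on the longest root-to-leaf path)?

7

[S [A [B [B [B [B [C n]] ^ [C n]] - [C n]] - [C n]]]]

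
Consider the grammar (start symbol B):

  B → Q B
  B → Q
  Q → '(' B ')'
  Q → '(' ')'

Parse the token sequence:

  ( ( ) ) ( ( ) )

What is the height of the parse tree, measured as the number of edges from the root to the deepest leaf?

5

[B [Q ( [B [Q ( )]] )] [B [Q ( [B [Q ( )]] )]]]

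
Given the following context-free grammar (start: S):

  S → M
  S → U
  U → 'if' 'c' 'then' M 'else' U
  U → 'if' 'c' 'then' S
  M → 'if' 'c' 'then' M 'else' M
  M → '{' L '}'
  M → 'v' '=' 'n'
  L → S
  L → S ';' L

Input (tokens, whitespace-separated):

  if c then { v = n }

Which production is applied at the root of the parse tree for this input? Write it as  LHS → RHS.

[S [U if c then [S [M { [L [S [M v = n]]] }]]]]

S → U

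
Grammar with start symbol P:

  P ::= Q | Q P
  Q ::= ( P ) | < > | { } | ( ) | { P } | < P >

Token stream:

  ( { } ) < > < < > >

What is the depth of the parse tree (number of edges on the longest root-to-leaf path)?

[P [Q ( [P [Q { }]] )] [P [Q < >] [P [Q < [P [Q < >]] >]]]]

6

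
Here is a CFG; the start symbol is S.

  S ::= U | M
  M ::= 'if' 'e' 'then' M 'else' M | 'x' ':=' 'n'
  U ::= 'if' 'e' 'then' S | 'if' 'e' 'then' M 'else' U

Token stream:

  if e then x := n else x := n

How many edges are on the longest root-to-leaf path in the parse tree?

[S [M if e then [M x := n] else [M x := n]]]

3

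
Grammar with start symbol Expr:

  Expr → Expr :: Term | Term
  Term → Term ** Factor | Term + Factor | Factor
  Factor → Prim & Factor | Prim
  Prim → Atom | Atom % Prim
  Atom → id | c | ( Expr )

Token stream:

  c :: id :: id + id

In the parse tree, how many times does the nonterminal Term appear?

4

[Expr [Expr [Expr [Term [Factor [Prim [Atom c]]]]] :: [Term [Factor [Prim [Atom id]]]]] :: [Term [Term [Factor [Prim [Atom id]]]] + [Factor [Prim [Atom id]]]]]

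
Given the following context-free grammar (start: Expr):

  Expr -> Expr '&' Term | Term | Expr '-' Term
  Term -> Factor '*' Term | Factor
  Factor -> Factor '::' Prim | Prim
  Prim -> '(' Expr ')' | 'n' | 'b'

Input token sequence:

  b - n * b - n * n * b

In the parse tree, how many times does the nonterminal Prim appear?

[Expr [Expr [Expr [Term [Factor [Prim b]]]] - [Term [Factor [Prim n]] * [Term [Factor [Prim b]]]]] - [Term [Factor [Prim n]] * [Term [Factor [Prim n]] * [Term [Factor [Prim b]]]]]]

6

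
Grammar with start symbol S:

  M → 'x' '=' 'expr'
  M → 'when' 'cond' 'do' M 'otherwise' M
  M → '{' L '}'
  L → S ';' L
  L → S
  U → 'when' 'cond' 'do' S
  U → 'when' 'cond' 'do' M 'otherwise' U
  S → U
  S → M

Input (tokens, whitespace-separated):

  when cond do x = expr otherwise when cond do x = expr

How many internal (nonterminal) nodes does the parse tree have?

[S [U when cond do [M x = expr] otherwise [U when cond do [S [M x = expr]]]]]

6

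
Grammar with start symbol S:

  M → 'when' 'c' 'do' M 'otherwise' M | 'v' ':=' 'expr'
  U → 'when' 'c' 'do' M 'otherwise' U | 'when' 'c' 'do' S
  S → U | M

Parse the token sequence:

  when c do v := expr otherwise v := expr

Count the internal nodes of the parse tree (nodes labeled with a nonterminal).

4

[S [M when c do [M v := expr] otherwise [M v := expr]]]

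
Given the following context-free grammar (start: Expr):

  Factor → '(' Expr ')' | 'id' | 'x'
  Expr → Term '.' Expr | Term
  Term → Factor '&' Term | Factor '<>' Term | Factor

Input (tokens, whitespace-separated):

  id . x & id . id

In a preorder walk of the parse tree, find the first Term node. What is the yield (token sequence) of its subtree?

[Expr [Term [Factor id]] . [Expr [Term [Factor x] & [Term [Factor id]]] . [Expr [Term [Factor id]]]]]

id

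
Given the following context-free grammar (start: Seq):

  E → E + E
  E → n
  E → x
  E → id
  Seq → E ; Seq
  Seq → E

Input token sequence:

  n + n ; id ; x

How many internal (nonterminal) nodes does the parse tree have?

[Seq [E [E n] + [E n]] ; [Seq [E id] ; [Seq [E x]]]]

8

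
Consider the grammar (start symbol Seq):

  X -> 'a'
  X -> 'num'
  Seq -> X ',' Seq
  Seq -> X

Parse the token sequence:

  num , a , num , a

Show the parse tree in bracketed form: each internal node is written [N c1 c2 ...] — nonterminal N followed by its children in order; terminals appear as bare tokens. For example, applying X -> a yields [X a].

[Seq [X num] , [Seq [X a] , [Seq [X num] , [Seq [X a]]]]]

Seq
X , Seq
num , Seq
num , X , Seq
num , a , Seq
num , a , X , Seq
num , a , num , Seq
num , a , num , X
num , a , num , a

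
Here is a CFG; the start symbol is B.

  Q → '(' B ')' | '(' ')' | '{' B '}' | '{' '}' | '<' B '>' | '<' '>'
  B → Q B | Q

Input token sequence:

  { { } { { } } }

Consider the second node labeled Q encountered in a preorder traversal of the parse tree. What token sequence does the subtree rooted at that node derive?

{ }

[B [Q { [B [Q { }] [B [Q { [B [Q { }]] }]]] }]]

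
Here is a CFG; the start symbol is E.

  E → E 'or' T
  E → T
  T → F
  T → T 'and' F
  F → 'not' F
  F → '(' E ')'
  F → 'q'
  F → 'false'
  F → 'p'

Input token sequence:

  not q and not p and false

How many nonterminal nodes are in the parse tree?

[E [T [T [T [F not [F q]]] and [F not [F p]]] and [F false]]]

9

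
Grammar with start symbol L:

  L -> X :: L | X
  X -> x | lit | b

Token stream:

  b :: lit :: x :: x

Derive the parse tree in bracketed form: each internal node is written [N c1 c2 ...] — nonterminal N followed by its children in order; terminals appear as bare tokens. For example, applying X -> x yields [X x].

[L [X b] :: [L [X lit] :: [L [X x] :: [L [X x]]]]]

L
X :: L
b :: L
b :: X :: L
b :: lit :: L
b :: lit :: X :: L
b :: lit :: x :: L
b :: lit :: x :: X
b :: lit :: x :: x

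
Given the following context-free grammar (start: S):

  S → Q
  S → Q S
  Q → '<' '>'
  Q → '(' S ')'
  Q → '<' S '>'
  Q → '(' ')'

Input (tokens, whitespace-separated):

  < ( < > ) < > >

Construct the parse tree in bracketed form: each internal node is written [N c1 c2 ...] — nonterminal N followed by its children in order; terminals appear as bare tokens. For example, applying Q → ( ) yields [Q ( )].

S
Q
< S >
< Q S >
< ( S ) S >
< ( Q ) S >
< ( < > ) S >
< ( < > ) Q >
< ( < > ) < > >

[S [Q < [S [Q ( [S [Q < >]] )] [S [Q < >]]] >]]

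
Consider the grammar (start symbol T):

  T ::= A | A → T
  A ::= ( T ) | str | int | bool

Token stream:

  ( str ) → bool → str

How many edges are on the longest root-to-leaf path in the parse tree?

4

[T [A ( [T [A str]] )] → [T [A bool] → [T [A str]]]]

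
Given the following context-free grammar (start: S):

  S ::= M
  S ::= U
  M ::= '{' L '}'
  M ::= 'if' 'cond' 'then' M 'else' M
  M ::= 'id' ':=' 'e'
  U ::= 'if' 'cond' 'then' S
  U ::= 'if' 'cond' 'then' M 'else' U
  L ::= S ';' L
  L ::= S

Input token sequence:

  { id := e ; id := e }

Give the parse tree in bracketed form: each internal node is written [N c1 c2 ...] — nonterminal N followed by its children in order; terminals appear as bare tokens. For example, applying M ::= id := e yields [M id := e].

S
M
{ L }
{ S ; L }
{ M ; L }
{ id := e ; L }
{ id := e ; S }
{ id := e ; M }
{ id := e ; id := e }

[S [M { [L [S [M id := e]] ; [L [S [M id := e]]]] }]]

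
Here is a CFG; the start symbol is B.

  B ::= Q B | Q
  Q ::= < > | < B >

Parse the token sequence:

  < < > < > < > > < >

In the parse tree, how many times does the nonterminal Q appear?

5

[B [Q < [B [Q < >] [B [Q < >] [B [Q < >]]]] >] [B [Q < >]]]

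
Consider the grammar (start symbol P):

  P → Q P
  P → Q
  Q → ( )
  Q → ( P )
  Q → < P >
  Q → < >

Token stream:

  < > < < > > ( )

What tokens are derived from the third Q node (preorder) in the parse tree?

[P [Q < >] [P [Q < [P [Q < >]] >] [P [Q ( )]]]]

< >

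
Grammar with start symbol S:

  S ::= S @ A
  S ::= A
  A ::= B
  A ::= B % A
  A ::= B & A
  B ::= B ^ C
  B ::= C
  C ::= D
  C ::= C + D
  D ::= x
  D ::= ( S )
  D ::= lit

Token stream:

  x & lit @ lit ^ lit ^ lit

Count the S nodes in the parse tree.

[S [S [A [B [C [D x]]] & [A [B [C [D lit]]]]]] @ [A [B [B [B [C [D lit]]] ^ [C [D lit]]] ^ [C [D lit]]]]]

2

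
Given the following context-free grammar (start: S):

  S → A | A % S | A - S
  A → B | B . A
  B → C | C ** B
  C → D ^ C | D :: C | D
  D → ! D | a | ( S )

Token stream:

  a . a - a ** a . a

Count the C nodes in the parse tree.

5

[S [A [B [C [D a]]] . [A [B [C [D a]]]]] - [S [A [B [C [D a]] ** [B [C [D a]]]] . [A [B [C [D a]]]]]]]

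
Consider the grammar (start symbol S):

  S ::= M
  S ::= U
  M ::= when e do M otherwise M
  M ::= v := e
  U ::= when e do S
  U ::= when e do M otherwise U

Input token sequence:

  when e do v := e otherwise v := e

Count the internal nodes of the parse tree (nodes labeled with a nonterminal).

[S [M when e do [M v := e] otherwise [M v := e]]]

4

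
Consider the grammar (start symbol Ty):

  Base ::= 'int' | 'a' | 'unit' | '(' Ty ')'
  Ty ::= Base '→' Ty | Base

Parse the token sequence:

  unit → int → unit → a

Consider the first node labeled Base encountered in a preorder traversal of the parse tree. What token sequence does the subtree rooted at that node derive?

unit

[Ty [Base unit] → [Ty [Base int] → [Ty [Base unit] → [Ty [Base a]]]]]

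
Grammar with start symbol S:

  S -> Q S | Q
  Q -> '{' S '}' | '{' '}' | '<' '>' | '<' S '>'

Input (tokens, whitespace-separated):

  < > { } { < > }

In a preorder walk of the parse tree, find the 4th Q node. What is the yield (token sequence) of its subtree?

[S [Q < >] [S [Q { }] [S [Q { [S [Q < >]] }]]]]

< >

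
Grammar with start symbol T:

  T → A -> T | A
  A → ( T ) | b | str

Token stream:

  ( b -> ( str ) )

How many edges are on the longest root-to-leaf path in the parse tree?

7

[T [A ( [T [A b] -> [T [A ( [T [A str]] )]]] )]]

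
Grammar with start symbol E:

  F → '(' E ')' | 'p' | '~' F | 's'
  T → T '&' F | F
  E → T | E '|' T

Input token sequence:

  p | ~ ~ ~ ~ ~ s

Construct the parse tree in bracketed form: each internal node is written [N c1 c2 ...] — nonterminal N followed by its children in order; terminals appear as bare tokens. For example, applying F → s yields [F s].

[E [E [T [F p]]] | [T [F ~ [F ~ [F ~ [F ~ [F ~ [F s]]]]]]]]

E
E | T
T | T
F | T
p | T
p | F
p | ~ F
p | ~ ~ F
p | ~ ~ ~ F
p | ~ ~ ~ ~ F
p | ~ ~ ~ ~ ~ F
p | ~ ~ ~ ~ ~ s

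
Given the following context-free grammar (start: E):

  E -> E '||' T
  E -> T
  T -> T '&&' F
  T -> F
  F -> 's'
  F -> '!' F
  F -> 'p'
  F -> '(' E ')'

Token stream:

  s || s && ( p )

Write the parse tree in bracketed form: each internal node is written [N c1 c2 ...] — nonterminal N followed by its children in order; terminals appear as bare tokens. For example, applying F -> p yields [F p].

[E [E [T [F s]]] || [T [T [F s]] && [F ( [E [T [F p]]] )]]]

E
E || T
T || T
F || T
s || T
s || T && F
s || F && F
s || s && F
s || s && ( E )
s || s && ( T )
s || s && ( F )
s || s && ( p )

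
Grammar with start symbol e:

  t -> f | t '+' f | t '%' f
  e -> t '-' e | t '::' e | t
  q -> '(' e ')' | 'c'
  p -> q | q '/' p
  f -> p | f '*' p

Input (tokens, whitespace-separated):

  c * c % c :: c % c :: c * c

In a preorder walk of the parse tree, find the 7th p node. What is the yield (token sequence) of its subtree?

[e [t [t [f [f [p [q c]]] * [p [q c]]]] % [f [p [q c]]]] :: [e [t [t [f [p [q c]]]] % [f [p [q c]]]] :: [e [t [f [f [p [q c]]] * [p [q c]]]]]]]

c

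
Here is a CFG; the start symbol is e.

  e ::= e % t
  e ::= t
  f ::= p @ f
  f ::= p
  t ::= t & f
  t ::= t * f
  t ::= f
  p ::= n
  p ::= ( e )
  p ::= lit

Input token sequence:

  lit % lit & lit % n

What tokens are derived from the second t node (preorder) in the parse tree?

lit & lit

[e [e [e [t [f [p lit]]]] % [t [t [f [p lit]]] & [f [p lit]]]] % [t [f [p n]]]]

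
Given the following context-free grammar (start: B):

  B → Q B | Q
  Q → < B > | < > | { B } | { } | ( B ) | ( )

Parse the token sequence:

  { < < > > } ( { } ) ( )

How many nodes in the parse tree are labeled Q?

6

[B [Q { [B [Q < [B [Q < >]] >]] }] [B [Q ( [B [Q { }]] )] [B [Q ( )]]]]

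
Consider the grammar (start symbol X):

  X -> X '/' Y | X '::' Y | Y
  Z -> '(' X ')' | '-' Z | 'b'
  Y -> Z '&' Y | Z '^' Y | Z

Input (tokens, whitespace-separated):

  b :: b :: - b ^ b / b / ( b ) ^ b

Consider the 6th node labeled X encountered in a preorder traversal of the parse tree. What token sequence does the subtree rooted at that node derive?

[X [X [X [X [X [Y [Z b]]] :: [Y [Z b]]] :: [Y [Z - [Z b]] ^ [Y [Z b]]]] / [Y [Z b]]] / [Y [Z ( [X [Y [Z b]]] )] ^ [Y [Z b]]]]

b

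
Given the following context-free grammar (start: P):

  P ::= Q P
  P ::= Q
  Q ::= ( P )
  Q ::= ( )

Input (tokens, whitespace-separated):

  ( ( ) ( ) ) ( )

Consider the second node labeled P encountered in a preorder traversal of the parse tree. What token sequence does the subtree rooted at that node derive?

( ) ( )

[P [Q ( [P [Q ( )] [P [Q ( )]]] )] [P [Q ( )]]]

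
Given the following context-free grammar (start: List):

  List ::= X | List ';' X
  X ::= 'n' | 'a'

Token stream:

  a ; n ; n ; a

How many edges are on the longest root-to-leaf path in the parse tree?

5

[List [List [List [List [X a]] ; [X n]] ; [X n]] ; [X a]]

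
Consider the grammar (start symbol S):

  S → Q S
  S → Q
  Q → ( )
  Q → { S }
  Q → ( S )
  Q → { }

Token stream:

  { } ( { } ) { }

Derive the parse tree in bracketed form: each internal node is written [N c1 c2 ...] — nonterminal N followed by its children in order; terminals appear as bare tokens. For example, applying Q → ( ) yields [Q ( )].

S
Q S
{ } S
{ } Q S
{ } ( S ) S
{ } ( Q ) S
{ } ( { } ) S
{ } ( { } ) Q
{ } ( { } ) { }

[S [Q { }] [S [Q ( [S [Q { }]] )] [S [Q { }]]]]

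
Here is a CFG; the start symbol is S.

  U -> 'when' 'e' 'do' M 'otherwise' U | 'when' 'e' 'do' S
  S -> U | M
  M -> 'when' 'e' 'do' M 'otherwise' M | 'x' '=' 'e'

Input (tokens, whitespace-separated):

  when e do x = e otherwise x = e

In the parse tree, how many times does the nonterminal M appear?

[S [M when e do [M x = e] otherwise [M x = e]]]

3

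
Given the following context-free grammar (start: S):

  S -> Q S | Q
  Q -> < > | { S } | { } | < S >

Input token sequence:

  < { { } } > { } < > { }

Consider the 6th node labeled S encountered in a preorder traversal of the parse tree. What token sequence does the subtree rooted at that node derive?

{ }

[S [Q < [S [Q { [S [Q { }]] }]] >] [S [Q { }] [S [Q < >] [S [Q { }]]]]]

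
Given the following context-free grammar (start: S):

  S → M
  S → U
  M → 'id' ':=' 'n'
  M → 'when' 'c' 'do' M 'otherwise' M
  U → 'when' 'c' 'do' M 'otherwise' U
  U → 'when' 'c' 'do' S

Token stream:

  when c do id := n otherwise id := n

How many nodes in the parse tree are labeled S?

[S [M when c do [M id := n] otherwise [M id := n]]]

1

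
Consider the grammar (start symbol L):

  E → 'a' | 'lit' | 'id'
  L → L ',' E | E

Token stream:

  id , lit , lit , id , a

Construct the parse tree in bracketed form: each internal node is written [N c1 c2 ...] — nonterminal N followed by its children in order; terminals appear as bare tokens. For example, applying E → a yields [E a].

L
L , E
L , E , E
L , E , E , E
L , E , E , E , E
E , E , E , E , E
id , E , E , E , E
id , lit , E , E , E
id , lit , lit , E , E
id , lit , lit , id , E
id , lit , lit , id , a

[L [L [L [L [L [E id]] , [E lit]] , [E lit]] , [E id]] , [E a]]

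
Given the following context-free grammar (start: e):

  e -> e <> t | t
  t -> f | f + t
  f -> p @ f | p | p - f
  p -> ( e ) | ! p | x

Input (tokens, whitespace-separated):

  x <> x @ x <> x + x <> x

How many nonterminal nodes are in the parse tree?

21

[e [e [e [e [t [f [p x]]]] <> [t [f [p x] @ [f [p x]]]]] <> [t [f [p x]] + [t [f [p x]]]]] <> [t [f [p x]]]]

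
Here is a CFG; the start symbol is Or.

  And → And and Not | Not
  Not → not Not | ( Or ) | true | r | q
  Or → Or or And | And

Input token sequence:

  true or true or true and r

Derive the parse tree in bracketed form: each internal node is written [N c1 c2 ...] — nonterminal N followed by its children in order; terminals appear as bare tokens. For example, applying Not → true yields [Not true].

Or
Or or And
Or or And or And
And or And or And
Not or And or And
true or And or And
true or Not or And
true or true or And
true or true or And and Not
true or true or Not and Not
true or true or true and Not
true or true or true and r

[Or [Or [Or [And [Not true]]] or [And [Not true]]] or [And [And [Not true]] and [Not r]]]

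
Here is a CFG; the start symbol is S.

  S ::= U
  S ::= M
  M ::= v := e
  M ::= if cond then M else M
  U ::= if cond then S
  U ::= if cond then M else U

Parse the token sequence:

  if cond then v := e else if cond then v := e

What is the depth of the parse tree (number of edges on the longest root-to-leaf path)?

[S [U if cond then [M v := e] else [U if cond then [S [M v := e]]]]]

5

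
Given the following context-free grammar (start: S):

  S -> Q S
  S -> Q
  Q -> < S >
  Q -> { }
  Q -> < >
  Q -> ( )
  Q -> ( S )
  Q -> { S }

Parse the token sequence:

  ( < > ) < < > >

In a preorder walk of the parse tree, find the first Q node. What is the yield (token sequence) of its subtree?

[S [Q ( [S [Q < >]] )] [S [Q < [S [Q < >]] >]]]

( < > )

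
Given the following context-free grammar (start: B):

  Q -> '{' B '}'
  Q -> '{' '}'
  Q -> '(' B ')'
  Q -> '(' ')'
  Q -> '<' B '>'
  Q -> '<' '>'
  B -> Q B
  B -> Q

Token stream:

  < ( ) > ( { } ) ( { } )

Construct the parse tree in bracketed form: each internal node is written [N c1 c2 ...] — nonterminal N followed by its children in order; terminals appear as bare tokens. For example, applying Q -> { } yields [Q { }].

[B [Q < [B [Q ( )]] >] [B [Q ( [B [Q { }]] )] [B [Q ( [B [Q { }]] )]]]]

B
Q B
< B > B
< Q > B
< ( ) > B
< ( ) > Q B
< ( ) > ( B ) B
< ( ) > ( Q ) B
< ( ) > ( { } ) B
< ( ) > ( { } ) Q
< ( ) > ( { } ) ( B )
< ( ) > ( { } ) ( Q )
< ( ) > ( { } ) ( { } )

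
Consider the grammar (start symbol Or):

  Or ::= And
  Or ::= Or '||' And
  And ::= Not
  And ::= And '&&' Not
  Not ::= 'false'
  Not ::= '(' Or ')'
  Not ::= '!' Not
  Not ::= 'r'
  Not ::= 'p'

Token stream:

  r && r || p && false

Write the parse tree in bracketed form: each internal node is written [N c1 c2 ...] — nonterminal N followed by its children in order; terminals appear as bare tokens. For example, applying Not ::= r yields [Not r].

Or
Or || And
And || And
And && Not || And
Not && Not || And
r && Not || And
r && r || And
r && r || And && Not
r && r || Not && Not
r && r || p && Not
r && r || p && false

[Or [Or [And [And [Not r]] && [Not r]]] || [And [And [Not p]] && [Not false]]]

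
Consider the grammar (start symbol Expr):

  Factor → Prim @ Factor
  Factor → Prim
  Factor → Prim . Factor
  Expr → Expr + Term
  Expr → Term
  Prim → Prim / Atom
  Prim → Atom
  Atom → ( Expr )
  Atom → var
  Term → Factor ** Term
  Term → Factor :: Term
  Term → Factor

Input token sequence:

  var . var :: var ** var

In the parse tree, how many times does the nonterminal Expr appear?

1

[Expr [Term [Factor [Prim [Atom var]] . [Factor [Prim [Atom var]]]] :: [Term [Factor [Prim [Atom var]]] ** [Term [Factor [Prim [Atom var]]]]]]]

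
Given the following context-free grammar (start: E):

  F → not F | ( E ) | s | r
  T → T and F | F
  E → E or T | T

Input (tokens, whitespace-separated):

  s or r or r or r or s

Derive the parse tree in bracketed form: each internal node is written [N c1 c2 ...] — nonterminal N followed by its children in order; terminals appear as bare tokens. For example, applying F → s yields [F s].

[E [E [E [E [E [T [F s]]] or [T [F r]]] or [T [F r]]] or [T [F r]]] or [T [F s]]]

E
E or T
E or T or T
E or T or T or T
E or T or T or T or T
T or T or T or T or T
F or T or T or T or T
s or T or T or T or T
s or F or T or T or T
s or r or T or T or T
s or r or F or T or T
s or r or r or T or T
s or r or r or F or T
s or r or r or r or T
s or r or r or r or F
s or r or r or r or s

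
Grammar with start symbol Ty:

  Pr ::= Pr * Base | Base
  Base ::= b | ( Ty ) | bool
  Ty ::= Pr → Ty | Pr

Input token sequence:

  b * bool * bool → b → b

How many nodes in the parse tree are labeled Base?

5

[Ty [Pr [Pr [Pr [Base b]] * [Base bool]] * [Base bool]] → [Ty [Pr [Base b]] → [Ty [Pr [Base b]]]]]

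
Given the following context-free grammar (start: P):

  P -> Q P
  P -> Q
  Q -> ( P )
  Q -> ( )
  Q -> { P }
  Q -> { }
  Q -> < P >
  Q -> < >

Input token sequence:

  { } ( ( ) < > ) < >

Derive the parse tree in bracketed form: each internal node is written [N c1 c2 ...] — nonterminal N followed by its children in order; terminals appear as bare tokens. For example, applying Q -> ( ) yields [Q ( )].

P
Q P
{ } P
{ } Q P
{ } ( P ) P
{ } ( Q P ) P
{ } ( ( ) P ) P
{ } ( ( ) Q ) P
{ } ( ( ) < > ) P
{ } ( ( ) < > ) Q
{ } ( ( ) < > ) < >

[P [Q { }] [P [Q ( [P [Q ( )] [P [Q < >]]] )] [P [Q < >]]]]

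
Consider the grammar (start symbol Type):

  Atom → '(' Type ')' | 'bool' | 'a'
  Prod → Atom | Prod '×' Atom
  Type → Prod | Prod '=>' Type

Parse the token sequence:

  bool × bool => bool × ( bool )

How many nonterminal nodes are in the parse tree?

[Type [Prod [Prod [Atom bool]] × [Atom bool]] => [Type [Prod [Prod [Atom bool]] × [Atom ( [Type [Prod [Atom bool]]] )]]]]

13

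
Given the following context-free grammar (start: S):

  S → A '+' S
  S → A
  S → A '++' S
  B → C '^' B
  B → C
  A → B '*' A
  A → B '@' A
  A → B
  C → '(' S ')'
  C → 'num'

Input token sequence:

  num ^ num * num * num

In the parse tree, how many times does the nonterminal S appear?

[S [A [B [C num] ^ [B [C num]]] * [A [B [C num]] * [A [B [C num]]]]]]

1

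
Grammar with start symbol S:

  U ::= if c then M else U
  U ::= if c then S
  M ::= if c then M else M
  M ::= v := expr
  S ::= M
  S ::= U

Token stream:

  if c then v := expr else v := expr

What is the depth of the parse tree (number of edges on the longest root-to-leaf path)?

[S [M if c then [M v := expr] else [M v := expr]]]

3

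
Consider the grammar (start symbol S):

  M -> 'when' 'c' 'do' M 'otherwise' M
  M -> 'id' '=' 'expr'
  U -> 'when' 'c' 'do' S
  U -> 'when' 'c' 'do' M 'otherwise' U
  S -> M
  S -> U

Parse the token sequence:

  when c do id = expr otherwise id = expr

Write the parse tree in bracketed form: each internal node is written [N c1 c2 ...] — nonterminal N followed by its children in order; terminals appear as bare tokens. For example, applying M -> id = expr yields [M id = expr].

[S [M when c do [M id = expr] otherwise [M id = expr]]]

S
M
when c do M otherwise M
when c do id = expr otherwise M
when c do id = expr otherwise id = expr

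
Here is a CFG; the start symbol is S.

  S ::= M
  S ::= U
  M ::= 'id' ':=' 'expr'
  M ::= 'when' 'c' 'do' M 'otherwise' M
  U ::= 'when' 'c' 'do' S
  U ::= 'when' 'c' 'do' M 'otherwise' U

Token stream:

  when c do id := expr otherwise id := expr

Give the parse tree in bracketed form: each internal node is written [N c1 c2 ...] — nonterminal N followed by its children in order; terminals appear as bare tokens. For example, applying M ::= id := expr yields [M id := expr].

[S [M when c do [M id := expr] otherwise [M id := expr]]]

S
M
when c do M otherwise M
when c do id := expr otherwise M
when c do id := expr otherwise id := expr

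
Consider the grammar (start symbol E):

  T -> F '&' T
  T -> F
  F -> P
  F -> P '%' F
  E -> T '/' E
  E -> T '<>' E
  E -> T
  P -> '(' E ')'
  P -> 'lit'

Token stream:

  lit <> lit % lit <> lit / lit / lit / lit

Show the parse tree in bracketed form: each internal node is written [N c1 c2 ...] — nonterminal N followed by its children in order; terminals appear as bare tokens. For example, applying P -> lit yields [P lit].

[E [T [F [P lit]]] <> [E [T [F [P lit] % [F [P lit]]]] <> [E [T [F [P lit]]] / [E [T [F [P lit]]] / [E [T [F [P lit]]] / [E [T [F [P lit]]]]]]]]]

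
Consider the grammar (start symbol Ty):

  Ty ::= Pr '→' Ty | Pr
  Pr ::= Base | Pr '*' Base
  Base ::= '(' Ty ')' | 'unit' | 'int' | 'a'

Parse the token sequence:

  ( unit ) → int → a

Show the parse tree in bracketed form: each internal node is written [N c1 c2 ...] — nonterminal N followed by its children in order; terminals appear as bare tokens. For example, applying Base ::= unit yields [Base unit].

[Ty [Pr [Base ( [Ty [Pr [Base unit]]] )]] → [Ty [Pr [Base int]] → [Ty [Pr [Base a]]]]]

Ty
Pr → Ty
Base → Ty
( Ty ) → Ty
( Pr ) → Ty
( Base ) → Ty
( unit ) → Ty
( unit ) → Pr → Ty
( unit ) → Base → Ty
( unit ) → int → Ty
( unit ) → int → Pr
( unit ) → int → Base
( unit ) → int → a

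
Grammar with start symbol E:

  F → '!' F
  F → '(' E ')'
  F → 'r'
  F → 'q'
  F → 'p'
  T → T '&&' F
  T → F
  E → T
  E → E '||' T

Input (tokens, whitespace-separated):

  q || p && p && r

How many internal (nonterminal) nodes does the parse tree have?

10

[E [E [T [F q]]] || [T [T [T [F p]] && [F p]] && [F r]]]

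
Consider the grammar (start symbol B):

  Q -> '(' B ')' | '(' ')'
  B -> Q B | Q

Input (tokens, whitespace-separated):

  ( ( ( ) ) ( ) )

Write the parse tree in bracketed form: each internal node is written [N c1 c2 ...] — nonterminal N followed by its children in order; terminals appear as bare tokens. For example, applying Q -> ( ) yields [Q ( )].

[B [Q ( [B [Q ( [B [Q ( )]] )] [B [Q ( )]]] )]]

B
Q
( B )
( Q B )
( ( B ) B )
( ( Q ) B )
( ( ( ) ) B )
( ( ( ) ) Q )
( ( ( ) ) ( ) )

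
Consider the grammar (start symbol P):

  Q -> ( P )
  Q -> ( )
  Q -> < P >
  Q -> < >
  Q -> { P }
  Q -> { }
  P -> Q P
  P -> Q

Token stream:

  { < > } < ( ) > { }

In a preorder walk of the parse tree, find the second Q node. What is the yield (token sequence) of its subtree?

[P [Q { [P [Q < >]] }] [P [Q < [P [Q ( )]] >] [P [Q { }]]]]

< >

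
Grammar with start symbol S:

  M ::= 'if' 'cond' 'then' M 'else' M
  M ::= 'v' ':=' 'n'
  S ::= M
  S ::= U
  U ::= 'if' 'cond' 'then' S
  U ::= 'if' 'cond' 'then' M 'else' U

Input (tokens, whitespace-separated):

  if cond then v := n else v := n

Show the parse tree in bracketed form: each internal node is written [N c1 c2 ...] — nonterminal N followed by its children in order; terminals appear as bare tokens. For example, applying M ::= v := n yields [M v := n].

S
M
if cond then M else M
if cond then v := n else M
if cond then v := n else v := n

[S [M if cond then [M v := n] else [M v := n]]]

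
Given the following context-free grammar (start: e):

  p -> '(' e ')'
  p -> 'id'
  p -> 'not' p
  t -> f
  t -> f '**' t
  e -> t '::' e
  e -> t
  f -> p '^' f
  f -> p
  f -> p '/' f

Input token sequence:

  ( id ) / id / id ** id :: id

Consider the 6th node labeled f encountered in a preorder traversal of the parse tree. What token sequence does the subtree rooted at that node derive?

[e [t [f [p ( [e [t [f [p id]]]] )] / [f [p id] / [f [p id]]]] ** [t [f [p id]]]] :: [e [t [f [p id]]]]]

id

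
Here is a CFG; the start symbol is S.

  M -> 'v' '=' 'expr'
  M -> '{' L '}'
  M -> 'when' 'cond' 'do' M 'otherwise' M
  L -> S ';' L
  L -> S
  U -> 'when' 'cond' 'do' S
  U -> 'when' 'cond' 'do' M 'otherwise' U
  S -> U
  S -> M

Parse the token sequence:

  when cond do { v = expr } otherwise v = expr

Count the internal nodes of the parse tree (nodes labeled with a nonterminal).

7

[S [M when cond do [M { [L [S [M v = expr]]] }] otherwise [M v = expr]]]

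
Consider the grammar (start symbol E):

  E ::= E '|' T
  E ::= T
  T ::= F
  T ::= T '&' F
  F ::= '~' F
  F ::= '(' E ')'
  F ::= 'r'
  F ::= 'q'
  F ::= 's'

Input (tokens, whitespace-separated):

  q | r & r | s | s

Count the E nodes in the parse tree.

[E [E [E [E [T [F q]]] | [T [T [F r]] & [F r]]] | [T [F s]]] | [T [F s]]]

4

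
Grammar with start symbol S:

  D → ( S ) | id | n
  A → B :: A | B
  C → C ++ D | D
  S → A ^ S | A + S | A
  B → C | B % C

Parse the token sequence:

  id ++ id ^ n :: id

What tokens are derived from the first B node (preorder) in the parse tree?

id ++ id

[S [A [B [C [C [D id]] ++ [D id]]]] ^ [S [A [B [C [D n]]] :: [A [B [C [D id]]]]]]]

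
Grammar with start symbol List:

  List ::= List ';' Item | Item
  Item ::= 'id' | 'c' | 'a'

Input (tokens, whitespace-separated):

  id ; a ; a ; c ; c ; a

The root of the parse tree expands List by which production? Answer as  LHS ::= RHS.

List ::= List ';' Item

[List [List [List [List [List [List [Item id]] ; [Item a]] ; [Item a]] ; [Item c]] ; [Item c]] ; [Item a]]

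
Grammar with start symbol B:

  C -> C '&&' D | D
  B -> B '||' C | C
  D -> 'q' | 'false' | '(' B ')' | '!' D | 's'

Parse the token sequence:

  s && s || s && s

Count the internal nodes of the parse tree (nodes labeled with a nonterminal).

10

[B [B [C [C [D s]] && [D s]]] || [C [C [D s]] && [D s]]]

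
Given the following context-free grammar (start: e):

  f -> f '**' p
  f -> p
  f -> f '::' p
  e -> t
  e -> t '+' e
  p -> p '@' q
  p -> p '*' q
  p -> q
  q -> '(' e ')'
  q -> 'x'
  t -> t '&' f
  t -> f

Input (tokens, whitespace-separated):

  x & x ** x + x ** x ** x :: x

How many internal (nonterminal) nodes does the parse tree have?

[e [t [t [f [p [q x]]]] & [f [f [p [q x]]] ** [p [q x]]]] + [e [t [f [f [f [f [p [q x]]] ** [p [q x]]] ** [p [q x]]] :: [p [q x]]]]]]

26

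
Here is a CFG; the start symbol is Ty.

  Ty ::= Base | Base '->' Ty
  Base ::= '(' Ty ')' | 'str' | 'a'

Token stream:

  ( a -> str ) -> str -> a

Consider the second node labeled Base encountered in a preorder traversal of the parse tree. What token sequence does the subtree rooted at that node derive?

a

[Ty [Base ( [Ty [Base a] -> [Ty [Base str]]] )] -> [Ty [Base str] -> [Ty [Base a]]]]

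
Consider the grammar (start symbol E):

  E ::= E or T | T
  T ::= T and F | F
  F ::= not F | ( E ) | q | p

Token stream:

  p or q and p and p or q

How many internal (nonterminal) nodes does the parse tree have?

[E [E [E [T [F p]]] or [T [T [T [F q]] and [F p]] and [F p]]] or [T [F q]]]

13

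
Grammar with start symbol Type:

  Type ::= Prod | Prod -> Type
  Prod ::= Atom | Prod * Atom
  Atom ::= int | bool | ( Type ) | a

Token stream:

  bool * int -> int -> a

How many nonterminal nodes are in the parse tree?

11

[Type [Prod [Prod [Atom bool]] * [Atom int]] -> [Type [Prod [Atom int]] -> [Type [Prod [Atom a]]]]]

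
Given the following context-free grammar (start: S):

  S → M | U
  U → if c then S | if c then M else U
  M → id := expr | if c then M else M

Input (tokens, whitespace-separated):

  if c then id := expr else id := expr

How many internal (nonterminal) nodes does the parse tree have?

4

[S [M if c then [M id := expr] else [M id := expr]]]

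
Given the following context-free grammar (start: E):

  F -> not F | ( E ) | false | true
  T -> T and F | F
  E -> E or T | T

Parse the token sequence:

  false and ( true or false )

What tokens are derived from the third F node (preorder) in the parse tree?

true

[E [T [T [F false]] and [F ( [E [E [T [F true]]] or [T [F false]]] )]]]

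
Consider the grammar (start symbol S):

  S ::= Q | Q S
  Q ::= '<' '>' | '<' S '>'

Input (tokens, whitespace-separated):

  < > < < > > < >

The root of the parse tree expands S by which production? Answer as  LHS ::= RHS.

[S [Q < >] [S [Q < [S [Q < >]] >] [S [Q < >]]]]

S ::= Q S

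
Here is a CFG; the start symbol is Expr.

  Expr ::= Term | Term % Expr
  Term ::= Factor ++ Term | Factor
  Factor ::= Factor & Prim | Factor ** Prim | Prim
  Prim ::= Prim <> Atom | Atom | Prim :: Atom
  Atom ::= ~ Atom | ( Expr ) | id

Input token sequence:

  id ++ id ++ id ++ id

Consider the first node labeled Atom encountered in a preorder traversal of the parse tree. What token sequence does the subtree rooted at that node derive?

[Expr [Term [Factor [Prim [Atom id]]] ++ [Term [Factor [Prim [Atom id]]] ++ [Term [Factor [Prim [Atom id]]] ++ [Term [Factor [Prim [Atom id]]]]]]]]

id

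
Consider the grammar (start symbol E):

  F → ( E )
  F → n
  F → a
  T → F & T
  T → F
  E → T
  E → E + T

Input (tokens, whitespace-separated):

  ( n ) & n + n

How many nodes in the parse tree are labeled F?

[E [E [T [F ( [E [T [F n]]] )] & [T [F n]]]] + [T [F n]]]

4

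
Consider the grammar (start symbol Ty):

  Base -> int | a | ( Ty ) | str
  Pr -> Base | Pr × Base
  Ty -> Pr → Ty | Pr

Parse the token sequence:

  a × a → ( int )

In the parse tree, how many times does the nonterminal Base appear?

4

[Ty [Pr [Pr [Base a]] × [Base a]] → [Ty [Pr [Base ( [Ty [Pr [Base int]]] )]]]]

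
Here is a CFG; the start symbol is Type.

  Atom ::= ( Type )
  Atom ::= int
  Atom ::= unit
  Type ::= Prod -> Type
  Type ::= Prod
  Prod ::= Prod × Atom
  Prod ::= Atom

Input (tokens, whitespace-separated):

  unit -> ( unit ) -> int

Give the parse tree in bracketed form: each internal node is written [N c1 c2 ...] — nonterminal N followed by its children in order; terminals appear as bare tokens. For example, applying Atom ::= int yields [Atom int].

Type
Prod -> Type
Atom -> Type
unit -> Type
unit -> Prod -> Type
unit -> Atom -> Type
unit -> ( Type ) -> Type
unit -> ( Prod ) -> Type
unit -> ( Atom ) -> Type
unit -> ( unit ) -> Type
unit -> ( unit ) -> Prod
unit -> ( unit ) -> Atom
unit -> ( unit ) -> int

[Type [Prod [Atom unit]] -> [Type [Prod [Atom ( [Type [Prod [Atom unit]]] )]] -> [Type [Prod [Atom int]]]]]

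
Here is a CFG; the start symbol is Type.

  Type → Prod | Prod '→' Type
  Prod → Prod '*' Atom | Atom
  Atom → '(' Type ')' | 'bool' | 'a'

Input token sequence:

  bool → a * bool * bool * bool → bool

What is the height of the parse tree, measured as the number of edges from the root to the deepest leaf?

7

[Type [Prod [Atom bool]] → [Type [Prod [Prod [Prod [Prod [Atom a]] * [Atom bool]] * [Atom bool]] * [Atom bool]] → [Type [Prod [Atom bool]]]]]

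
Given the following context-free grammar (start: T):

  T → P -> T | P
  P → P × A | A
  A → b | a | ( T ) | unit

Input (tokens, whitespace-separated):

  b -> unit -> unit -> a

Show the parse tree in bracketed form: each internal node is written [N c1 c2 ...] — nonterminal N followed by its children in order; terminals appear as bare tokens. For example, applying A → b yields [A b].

T
P -> T
A -> T
b -> T
b -> P -> T
b -> A -> T
b -> unit -> T
b -> unit -> P -> T
b -> unit -> A -> T
b -> unit -> unit -> T
b -> unit -> unit -> P
b -> unit -> unit -> A
b -> unit -> unit -> a

[T [P [A b]] -> [T [P [A unit]] -> [T [P [A unit]] -> [T [P [A a]]]]]]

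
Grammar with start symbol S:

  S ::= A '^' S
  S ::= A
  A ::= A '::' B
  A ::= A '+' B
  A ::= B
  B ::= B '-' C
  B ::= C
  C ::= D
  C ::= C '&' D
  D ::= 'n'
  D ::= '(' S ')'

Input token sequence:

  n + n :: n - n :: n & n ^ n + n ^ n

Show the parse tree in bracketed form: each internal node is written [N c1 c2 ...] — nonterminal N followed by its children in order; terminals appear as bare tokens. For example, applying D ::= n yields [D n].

[S [A [A [A [A [B [C [D n]]]] + [B [C [D n]]]] :: [B [B [C [D n]]] - [C [D n]]]] :: [B [C [C [D n]] & [D n]]]] ^ [S [A [A [B [C [D n]]]] + [B [C [D n]]]] ^ [S [A [B [C [D n]]]]]]]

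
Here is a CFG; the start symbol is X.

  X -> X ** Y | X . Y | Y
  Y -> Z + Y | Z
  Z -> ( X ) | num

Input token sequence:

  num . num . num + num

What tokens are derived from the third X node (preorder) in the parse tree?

[X [X [X [Y [Z num]]] . [Y [Z num]]] . [Y [Z num] + [Y [Z num]]]]

num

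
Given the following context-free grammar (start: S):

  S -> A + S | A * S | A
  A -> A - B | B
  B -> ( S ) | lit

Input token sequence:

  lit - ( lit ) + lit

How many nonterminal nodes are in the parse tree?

11

[S [A [A [B lit]] - [B ( [S [A [B lit]]] )]] + [S [A [B lit]]]]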